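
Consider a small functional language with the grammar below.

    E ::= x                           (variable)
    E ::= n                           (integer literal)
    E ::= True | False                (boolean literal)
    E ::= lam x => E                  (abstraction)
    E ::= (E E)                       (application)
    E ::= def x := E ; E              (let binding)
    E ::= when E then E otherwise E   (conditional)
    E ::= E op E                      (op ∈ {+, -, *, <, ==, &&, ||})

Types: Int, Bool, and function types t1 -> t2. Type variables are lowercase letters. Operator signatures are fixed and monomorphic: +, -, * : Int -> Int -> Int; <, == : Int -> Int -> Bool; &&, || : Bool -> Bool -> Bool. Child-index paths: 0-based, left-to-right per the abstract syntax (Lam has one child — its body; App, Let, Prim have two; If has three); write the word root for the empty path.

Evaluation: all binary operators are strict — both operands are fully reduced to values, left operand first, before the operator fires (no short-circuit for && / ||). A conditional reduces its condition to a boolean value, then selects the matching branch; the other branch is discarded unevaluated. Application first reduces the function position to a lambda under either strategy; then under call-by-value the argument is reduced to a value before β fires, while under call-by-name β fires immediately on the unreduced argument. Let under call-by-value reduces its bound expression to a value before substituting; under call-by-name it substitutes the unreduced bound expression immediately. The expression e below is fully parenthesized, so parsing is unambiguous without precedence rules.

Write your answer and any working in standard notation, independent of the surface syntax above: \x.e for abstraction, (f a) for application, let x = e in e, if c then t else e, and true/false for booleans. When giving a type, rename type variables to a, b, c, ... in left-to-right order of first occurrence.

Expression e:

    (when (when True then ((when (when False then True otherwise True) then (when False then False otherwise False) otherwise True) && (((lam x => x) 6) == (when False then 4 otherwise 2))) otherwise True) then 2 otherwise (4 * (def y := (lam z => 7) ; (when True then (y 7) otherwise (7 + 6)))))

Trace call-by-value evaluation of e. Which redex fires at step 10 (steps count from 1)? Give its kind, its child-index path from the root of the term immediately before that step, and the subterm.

Answer: let at 1 : (let y = (\z.7) in (if true then (y 7) else (7 + 6)))

Trace:
step 0: (if (if true then ((if (if false then true else true) then (if false then false else false) else true) && (((\x.x) 6) == (if false then 4 else 2))) else true) then 2 else (4 * (let y = (\z.7) in (if true then (y 7) else (7 + 6)))))
step 1: [if@0] (if ((if (if false then true else true) then (if false then false else false) else true) && (((\x.x) 6) == (if false then 4 else 2))) then 2 else (4 * (let y = (\z.7) in (if true then (y 7) else (7 + 6)))))
step 2: [if@0.0.0] (if ((if true then (if false then false else false) else true) && (((\x.x) 6) == (if false then 4 else 2))) then 2 else (4 * (let y = (\z.7) in (if true then (y 7) else (7 + 6)))))
step 3: [if@0.0] (if ((if false then false else false) && (((\x.x) 6) == (if false then 4 else 2))) then 2 else (4 * (let y = (\z.7) in (if true then (y 7) else (7 + 6)))))
step 4: [if@0.0] (if (false && (((\x.x) 6) == (if false then 4 else 2))) then 2 else (4 * (let y = (\z.7) in (if true then (y 7) else (7 + 6)))))
step 5: [beta@0.1.0] (if (false && (6 == (if false then 4 else 2))) then 2 else (4 * (let y = (\z.7) in (if true then (y 7) else (7 + 6)))))
step 6: [if@0.1.1] (if (false && (6 == 2)) then 2 else (4 * (let y = (\z.7) in (if true then (y 7) else (7 + 6)))))
step 7: [delta@0.1] (if (false && false) then 2 else (4 * (let y = (\z.7) in (if true then (y 7) else (7 + 6)))))
step 8: [delta@0] (if false then 2 else (4 * (let y = (\z.7) in (if true then (y 7) else (7 + 6)))))
step 9: [if@root] (4 * (let y = (\z.7) in (if true then (y 7) else (7 + 6))))
step 10: [let@1] (4 * (if true then ((\z.7) 7) else (7 + 6)))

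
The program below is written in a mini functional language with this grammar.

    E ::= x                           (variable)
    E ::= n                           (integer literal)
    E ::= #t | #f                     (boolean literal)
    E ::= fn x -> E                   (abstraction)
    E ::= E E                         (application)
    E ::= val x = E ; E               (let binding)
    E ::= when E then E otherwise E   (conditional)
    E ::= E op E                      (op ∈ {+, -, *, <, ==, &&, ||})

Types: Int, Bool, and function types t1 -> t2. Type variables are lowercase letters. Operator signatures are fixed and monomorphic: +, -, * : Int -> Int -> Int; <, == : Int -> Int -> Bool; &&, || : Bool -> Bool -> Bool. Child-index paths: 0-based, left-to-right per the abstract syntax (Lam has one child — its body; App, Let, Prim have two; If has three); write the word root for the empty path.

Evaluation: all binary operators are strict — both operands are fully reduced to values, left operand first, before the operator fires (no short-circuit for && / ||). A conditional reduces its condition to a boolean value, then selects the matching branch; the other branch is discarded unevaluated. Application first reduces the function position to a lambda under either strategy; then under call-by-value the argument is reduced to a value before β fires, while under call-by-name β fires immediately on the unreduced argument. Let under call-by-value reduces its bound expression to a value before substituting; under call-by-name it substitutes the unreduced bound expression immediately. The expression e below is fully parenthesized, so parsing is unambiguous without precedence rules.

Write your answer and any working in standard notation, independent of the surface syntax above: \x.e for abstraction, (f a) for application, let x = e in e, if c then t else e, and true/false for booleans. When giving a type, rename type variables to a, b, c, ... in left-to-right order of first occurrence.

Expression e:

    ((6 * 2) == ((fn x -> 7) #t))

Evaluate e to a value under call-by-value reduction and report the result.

Answer: false

Derivation:
step 0: ((6 * 2) == ((\x.7) true))
step 1: [delta@0] (12 == ((\x.7) true))
step 2: [beta@1] (12 == 7)
step 3: [delta@root] false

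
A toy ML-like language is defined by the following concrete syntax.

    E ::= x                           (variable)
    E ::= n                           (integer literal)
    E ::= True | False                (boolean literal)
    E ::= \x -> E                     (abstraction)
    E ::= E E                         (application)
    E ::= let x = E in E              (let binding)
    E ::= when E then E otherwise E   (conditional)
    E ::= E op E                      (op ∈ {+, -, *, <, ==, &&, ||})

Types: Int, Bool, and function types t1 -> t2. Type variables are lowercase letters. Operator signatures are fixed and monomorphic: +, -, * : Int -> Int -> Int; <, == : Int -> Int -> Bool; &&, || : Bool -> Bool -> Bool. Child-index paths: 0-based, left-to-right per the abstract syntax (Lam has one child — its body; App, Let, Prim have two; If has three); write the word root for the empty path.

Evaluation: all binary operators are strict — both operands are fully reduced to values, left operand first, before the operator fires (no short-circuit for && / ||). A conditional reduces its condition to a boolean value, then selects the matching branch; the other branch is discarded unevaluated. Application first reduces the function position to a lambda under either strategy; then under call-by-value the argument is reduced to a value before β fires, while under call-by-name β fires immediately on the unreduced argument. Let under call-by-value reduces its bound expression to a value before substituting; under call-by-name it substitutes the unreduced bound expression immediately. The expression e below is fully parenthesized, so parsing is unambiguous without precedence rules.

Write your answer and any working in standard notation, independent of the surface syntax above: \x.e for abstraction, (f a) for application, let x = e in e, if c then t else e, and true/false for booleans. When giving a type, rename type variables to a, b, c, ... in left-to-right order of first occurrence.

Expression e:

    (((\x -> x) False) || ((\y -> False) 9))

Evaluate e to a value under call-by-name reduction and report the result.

Working:
step 0: (((\x.x) false) || ((\y.false) 9))
step 1: [beta@0] (false || ((\y.false) 9))
step 2: [beta@1] (false || false)
step 3: [delta@root] false

Answer: false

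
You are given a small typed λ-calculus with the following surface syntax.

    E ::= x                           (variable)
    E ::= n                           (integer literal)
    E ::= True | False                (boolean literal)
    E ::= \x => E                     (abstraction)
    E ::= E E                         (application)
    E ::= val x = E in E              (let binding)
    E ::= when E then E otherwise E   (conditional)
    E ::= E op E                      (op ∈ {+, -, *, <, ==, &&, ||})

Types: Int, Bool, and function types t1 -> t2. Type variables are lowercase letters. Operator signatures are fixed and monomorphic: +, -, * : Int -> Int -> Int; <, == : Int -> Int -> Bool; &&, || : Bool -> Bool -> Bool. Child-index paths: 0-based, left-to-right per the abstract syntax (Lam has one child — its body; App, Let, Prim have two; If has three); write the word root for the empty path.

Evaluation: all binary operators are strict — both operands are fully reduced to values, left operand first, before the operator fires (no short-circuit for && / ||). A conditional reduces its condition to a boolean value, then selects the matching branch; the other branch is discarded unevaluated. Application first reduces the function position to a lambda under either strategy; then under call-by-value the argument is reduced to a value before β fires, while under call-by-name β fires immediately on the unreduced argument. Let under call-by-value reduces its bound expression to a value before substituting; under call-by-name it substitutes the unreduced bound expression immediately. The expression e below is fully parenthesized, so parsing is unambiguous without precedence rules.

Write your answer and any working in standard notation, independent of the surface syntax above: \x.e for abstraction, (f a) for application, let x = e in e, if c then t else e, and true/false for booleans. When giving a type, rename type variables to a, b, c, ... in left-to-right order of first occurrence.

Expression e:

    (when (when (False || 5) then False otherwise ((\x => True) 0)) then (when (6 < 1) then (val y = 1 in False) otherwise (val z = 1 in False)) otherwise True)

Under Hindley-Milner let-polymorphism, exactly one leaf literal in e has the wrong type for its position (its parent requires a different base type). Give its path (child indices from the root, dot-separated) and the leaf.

Answer: 0.0.1 : 5

Trace:
  unify Bool ~ Bool
  unify Int ~ Bool
  FAIL: mismatch Int ~ Bool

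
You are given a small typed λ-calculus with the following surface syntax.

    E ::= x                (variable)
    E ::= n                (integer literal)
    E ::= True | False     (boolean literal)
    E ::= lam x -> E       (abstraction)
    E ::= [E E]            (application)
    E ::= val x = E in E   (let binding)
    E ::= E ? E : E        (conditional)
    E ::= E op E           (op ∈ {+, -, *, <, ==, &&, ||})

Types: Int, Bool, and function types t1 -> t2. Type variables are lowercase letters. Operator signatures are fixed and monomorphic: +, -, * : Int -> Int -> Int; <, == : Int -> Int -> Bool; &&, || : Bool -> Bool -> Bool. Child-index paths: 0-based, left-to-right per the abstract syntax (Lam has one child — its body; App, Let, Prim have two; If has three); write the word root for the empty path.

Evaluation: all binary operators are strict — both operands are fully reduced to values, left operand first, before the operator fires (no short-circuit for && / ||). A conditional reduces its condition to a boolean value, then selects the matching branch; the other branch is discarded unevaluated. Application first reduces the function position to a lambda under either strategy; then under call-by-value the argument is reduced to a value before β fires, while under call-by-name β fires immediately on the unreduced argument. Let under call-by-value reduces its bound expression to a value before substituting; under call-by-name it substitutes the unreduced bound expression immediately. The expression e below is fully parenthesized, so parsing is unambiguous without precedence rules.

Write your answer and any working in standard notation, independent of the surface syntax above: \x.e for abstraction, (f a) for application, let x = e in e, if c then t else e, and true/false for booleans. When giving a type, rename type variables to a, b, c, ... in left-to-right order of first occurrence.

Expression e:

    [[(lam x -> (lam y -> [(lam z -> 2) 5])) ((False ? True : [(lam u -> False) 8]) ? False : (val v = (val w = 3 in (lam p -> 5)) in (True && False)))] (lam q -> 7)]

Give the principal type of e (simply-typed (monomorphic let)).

Derivation:
\z._ : c -> Int
  unify c -> Int ~ Int -> d
  unify c ~ Int
  unify Int ~ d
_ _ : Int
\y._ : b -> Int
\x._ : a -> b -> Int
  unify Bool ~ Bool
\u._ : e -> Bool
  unify e -> Bool ~ Int -> f
  unify e ~ Int
  unify Bool ~ f
_ _ : Bool
  unify Bool ~ Bool
  unify Bool ~ Bool
let w : Int
\p._ : g -> Int
let v : g -> Int
  unify Bool ~ Bool
  unify Bool ~ Bool
  unify Bool ~ Bool
  unify a -> b -> Int ~ Bool -> h
  unify a ~ Bool
  unify b -> Int ~ h
_ _ : b -> Int
\q._ : i -> Int
  unify b -> Int ~ (i -> Int) -> j
  unify b ~ i -> Int
  unify Int ~ j
_ _ : Int

Answer: Int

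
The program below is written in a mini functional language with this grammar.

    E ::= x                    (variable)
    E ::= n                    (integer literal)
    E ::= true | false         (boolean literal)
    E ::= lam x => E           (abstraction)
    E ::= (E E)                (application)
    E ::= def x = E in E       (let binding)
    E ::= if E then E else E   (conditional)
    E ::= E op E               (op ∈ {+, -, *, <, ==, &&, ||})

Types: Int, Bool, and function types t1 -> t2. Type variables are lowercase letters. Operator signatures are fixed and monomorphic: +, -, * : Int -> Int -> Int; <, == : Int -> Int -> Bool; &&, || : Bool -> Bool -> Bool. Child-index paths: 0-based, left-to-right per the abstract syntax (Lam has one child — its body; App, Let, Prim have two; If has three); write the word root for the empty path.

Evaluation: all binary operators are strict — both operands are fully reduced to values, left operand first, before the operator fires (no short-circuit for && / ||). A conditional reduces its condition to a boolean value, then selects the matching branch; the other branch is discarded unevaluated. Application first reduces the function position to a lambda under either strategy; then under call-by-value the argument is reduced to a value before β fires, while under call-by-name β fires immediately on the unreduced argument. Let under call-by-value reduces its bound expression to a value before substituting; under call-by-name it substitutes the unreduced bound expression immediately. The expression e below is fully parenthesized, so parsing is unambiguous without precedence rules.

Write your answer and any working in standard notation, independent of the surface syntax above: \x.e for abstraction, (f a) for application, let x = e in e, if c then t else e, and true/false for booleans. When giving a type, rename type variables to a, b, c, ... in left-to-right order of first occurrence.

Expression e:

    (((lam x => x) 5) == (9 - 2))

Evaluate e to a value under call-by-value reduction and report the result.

Derivation:
step 0: (((\x.x) 5) == (9 - 2))
step 1: [beta@0] (5 == (9 - 2))
step 2: [delta@1] (5 == 7)
step 3: [delta@root] false

Answer: false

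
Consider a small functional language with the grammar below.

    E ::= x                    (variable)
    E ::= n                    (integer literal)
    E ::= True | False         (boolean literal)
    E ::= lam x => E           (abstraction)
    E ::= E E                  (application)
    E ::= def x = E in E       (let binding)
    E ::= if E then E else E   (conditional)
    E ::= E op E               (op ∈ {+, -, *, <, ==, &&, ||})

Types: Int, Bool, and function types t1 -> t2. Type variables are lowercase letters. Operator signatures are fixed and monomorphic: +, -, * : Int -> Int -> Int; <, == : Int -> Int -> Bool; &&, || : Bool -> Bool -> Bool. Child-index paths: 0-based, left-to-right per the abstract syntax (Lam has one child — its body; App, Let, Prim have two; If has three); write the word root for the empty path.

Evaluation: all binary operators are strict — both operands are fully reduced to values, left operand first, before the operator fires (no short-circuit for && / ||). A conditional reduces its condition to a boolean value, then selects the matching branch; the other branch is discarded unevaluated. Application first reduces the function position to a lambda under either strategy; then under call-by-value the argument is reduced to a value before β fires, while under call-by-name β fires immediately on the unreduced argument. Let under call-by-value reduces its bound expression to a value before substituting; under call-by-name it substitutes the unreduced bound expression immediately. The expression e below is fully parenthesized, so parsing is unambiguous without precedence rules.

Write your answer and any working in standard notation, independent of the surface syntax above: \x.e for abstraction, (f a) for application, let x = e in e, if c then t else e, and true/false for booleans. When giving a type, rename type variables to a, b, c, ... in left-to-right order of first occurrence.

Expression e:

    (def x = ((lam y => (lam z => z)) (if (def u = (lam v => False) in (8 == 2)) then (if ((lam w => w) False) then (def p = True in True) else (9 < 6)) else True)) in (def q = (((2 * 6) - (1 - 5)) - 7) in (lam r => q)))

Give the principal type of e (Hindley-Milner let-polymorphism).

Answer: a -> Int

Working:
z : b
\z._ : b -> b
\y._ : a -> b -> b
\v._ : c -> Bool
let u : forall. c -> Bool
  unify Int ~ Int
  unify Int ~ Int
  unify Bool ~ Bool
w : d
\w._ : d -> d
  unify d -> d ~ Bool -> e
  unify d ~ Bool
  unify Bool ~ e
_ _ : Bool
  unify Bool ~ Bool
let p : Bool
  unify Int ~ Int
  unify Int ~ Int
  unify Bool ~ Bool
  unify Bool ~ Bool
  unify a -> b -> b ~ Bool -> f
  unify a ~ Bool
  unify b -> b ~ f
_ _ : b -> b
let x : forall. b -> b
  unify Int ~ Int
  unify Int ~ Int
  unify Int ~ Int
  unify Int ~ Int
  unify Int ~ Int
  unify Int ~ Int
  unify Int ~ Int
  unify Int ~ Int
let q : Int
q : Int
\r._ : g -> Int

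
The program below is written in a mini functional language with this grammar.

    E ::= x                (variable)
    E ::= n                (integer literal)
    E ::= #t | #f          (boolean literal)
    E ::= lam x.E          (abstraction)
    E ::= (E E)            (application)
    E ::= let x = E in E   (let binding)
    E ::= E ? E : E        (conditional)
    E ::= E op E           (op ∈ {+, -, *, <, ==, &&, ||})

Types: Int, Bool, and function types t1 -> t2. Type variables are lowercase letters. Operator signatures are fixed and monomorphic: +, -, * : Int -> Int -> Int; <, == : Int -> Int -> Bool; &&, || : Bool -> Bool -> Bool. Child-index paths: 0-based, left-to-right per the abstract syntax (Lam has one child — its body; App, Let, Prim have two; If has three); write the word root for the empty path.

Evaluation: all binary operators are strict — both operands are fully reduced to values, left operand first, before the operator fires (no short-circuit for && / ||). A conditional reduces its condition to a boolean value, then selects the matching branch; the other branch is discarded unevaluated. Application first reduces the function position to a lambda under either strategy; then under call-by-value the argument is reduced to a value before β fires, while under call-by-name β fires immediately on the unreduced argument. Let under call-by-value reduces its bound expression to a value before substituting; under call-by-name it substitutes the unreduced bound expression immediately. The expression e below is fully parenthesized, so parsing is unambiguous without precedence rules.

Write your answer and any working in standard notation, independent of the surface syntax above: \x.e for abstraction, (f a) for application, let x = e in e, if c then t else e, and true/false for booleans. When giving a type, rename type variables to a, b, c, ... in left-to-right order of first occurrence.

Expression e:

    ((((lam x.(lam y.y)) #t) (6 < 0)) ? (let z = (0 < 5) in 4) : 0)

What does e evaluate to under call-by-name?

Answer: 0

Trace:
step 0: (if (((\x.(\y.y)) true) (6 < 0)) then (let z = (0 < 5) in 4) else 0)
step 1: [beta@0.0] (if ((\y.y) (6 < 0)) then (let z = (0 < 5) in 4) else 0)
step 2: [beta@0] (if (6 < 0) then (let z = (0 < 5) in 4) else 0)
step 3: [delta@0] (if false then (let z = (0 < 5) in 4) else 0)
step 4: [if@root] 0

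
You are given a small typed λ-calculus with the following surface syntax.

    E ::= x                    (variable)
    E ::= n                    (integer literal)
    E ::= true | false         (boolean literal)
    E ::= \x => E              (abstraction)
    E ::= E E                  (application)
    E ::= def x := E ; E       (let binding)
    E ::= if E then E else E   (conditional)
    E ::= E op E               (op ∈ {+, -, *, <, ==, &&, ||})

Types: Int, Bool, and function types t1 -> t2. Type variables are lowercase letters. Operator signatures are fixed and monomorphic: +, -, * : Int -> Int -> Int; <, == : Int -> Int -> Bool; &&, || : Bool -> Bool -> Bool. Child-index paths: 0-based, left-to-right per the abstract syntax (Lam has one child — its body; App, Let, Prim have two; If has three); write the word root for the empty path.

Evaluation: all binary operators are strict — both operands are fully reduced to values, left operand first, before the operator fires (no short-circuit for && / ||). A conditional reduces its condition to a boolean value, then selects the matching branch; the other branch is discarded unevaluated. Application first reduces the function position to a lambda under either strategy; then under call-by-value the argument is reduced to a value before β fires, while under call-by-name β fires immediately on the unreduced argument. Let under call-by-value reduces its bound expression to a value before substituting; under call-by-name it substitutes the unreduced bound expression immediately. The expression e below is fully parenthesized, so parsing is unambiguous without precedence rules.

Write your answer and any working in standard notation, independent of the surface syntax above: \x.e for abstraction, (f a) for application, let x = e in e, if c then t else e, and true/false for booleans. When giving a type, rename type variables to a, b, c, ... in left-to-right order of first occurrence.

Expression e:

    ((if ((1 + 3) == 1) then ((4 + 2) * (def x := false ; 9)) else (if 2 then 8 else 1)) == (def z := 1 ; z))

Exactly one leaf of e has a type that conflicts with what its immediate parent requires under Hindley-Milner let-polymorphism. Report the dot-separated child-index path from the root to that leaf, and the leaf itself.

Derivation:
  unify Int ~ Int
  unify Int ~ Int
  unify Int ~ Int
  unify Int ~ Int
  unify Bool ~ Bool
  unify Int ~ Int
  unify Int ~ Int
  unify Int ~ Int
let x : Bool
  unify Int ~ Int
  unify Int ~ Bool
  FAIL: mismatch Int ~ Bool

Answer: 0.2.0 : 2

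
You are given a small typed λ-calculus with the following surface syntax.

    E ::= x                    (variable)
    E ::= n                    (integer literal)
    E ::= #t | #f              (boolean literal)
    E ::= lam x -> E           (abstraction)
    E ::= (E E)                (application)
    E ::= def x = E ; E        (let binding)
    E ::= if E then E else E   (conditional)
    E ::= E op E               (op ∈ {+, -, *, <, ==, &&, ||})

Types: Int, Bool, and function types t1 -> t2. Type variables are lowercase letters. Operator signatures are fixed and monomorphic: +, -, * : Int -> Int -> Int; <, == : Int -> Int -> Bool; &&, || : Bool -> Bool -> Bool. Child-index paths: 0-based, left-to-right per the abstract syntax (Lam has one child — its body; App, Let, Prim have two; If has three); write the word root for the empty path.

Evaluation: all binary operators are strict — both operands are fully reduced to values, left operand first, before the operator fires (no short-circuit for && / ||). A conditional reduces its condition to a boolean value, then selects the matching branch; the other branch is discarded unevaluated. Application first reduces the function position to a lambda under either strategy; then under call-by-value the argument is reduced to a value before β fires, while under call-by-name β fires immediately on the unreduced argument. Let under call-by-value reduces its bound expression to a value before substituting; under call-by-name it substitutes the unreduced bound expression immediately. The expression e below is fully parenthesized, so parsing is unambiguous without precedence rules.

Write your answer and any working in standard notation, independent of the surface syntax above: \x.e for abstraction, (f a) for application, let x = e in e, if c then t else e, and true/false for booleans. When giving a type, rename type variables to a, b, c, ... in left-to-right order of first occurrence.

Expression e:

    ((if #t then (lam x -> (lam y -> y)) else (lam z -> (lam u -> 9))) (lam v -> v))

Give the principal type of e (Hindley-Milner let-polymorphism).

Answer: Int -> Int

Working:
  unify Bool ~ Bool
y : b
\y._ : b -> b
\x._ : a -> b -> b
\u._ : d -> Int
\z._ : c -> d -> Int
  unify a -> b -> b ~ c -> d -> Int
  unify a ~ c
  unify b -> b ~ d -> Int
  unify b ~ d
  unify d ~ Int
v : e
\v._ : e -> e
  unify c -> Int -> Int ~ (e -> e) -> f
  unify c ~ e -> e
  unify Int -> Int ~ f
_ _ : Int -> Int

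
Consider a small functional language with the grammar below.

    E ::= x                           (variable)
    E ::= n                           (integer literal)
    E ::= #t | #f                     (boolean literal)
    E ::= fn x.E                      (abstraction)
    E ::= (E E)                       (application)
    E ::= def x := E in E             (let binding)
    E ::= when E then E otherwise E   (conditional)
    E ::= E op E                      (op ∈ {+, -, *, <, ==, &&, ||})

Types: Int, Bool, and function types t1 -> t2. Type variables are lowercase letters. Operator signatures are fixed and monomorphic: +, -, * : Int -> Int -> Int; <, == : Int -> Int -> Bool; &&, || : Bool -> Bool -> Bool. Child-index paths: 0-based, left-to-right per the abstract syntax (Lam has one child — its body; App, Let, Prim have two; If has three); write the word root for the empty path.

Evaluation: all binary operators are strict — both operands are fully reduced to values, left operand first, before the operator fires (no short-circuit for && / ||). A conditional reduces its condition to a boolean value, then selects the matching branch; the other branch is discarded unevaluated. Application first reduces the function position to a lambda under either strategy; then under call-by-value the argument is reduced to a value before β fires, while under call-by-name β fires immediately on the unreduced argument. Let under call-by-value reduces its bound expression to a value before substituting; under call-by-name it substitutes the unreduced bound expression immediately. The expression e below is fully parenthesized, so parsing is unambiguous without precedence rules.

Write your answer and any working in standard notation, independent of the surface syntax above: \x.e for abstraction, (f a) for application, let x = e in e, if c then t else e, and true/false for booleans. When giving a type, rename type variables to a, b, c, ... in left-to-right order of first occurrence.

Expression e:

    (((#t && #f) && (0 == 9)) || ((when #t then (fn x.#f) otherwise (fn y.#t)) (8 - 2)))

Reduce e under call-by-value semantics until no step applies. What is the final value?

Working:
step 0: (((true && false) && (0 == 9)) || ((if true then (\x.false) else (\y.true)) (8 - 2)))
step 1: [delta@0.0] ((false && (0 == 9)) || ((if true then (\x.false) else (\y.true)) (8 - 2)))
step 2: [delta@0.1] ((false && false) || ((if true then (\x.false) else (\y.true)) (8 - 2)))
step 3: [delta@0] (false || ((if true then (\x.false) else (\y.true)) (8 - 2)))
step 4: [if@1.0] (false || ((\x.false) (8 - 2)))
step 5: [delta@1.1] (false || ((\x.false) 6))
step 6: [beta@1] (false || false)
step 7: [delta@root] false

Answer: false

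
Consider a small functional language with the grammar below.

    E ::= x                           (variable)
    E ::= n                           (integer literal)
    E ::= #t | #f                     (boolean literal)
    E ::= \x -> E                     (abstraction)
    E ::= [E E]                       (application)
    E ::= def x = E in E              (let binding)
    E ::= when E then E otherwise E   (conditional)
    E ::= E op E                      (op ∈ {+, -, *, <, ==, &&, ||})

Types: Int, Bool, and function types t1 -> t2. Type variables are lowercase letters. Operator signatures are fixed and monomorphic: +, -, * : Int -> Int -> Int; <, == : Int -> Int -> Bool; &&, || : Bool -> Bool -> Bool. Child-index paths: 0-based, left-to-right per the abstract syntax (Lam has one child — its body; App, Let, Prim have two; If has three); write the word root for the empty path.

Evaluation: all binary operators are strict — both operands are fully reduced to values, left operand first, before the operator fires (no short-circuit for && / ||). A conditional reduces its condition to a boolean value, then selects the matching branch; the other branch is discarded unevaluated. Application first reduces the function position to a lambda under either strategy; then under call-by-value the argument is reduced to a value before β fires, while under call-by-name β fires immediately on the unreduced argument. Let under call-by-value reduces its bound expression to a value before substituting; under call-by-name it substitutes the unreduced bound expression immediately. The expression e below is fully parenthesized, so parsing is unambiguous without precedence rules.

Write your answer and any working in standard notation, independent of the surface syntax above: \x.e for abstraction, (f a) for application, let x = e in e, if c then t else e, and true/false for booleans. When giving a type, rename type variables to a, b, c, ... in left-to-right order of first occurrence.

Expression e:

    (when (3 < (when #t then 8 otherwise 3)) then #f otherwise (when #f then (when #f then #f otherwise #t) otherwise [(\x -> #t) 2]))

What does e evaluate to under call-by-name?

Working:
step 0: (if (3 < (if true then 8 else 3)) then false else (if false then (if false then false else true) else ((\x.true) 2)))
step 1: [if@0.1] (if (3 < 8) then false else (if false then (if false then false else true) else ((\x.true) 2)))
step 2: [delta@0] (if true then false else (if false then (if false then false else true) else ((\x.true) 2)))
step 3: [if@root] false

Answer: false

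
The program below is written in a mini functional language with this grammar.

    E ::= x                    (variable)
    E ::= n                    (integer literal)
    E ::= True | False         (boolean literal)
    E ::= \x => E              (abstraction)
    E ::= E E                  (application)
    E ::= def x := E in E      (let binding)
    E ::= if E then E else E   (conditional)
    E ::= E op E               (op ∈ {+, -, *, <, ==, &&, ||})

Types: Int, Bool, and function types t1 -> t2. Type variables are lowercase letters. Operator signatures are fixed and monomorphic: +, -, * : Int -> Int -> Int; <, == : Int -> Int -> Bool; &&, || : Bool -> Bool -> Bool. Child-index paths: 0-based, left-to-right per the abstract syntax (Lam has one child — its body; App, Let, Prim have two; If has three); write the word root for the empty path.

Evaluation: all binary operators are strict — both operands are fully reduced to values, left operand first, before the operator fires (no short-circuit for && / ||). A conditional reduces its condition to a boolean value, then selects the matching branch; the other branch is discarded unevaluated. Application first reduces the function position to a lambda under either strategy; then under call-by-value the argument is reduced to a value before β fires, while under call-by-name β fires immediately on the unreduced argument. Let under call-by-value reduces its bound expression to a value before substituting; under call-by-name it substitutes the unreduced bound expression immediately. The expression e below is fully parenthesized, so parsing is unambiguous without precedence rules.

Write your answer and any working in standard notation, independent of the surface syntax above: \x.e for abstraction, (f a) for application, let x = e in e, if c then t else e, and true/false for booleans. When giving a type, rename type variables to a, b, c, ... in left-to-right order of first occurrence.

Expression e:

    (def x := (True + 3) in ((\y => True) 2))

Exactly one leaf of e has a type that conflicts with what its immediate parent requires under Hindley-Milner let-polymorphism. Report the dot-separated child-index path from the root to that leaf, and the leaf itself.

Working:
  unify Bool ~ Int
  FAIL: mismatch Bool ~ Int

Answer: 0.0 : true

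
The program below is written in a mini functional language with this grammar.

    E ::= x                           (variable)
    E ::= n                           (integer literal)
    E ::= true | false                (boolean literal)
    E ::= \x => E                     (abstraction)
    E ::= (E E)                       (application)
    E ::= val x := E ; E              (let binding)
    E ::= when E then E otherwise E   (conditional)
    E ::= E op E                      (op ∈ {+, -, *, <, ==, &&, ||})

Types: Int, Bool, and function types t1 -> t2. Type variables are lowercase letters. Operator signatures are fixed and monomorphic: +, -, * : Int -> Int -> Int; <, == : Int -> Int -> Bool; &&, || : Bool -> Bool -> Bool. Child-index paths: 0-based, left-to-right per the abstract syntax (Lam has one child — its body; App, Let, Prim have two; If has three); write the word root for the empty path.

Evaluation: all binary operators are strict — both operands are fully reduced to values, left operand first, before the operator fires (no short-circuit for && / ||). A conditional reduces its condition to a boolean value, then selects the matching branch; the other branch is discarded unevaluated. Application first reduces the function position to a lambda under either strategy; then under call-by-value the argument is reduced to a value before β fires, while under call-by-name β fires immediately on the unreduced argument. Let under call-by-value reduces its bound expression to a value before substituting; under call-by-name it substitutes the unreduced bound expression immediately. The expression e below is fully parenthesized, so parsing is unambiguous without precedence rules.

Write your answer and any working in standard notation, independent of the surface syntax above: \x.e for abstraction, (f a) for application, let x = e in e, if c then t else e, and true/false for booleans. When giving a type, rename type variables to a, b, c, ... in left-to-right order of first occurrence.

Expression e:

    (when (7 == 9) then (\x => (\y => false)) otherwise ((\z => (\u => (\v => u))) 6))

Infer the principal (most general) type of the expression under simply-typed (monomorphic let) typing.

Answer: Bool -> a -> Bool

Trace:
  unify Int ~ Int
  unify Int ~ Int
  unify Bool ~ Bool
\y._ : b -> Bool
\x._ : a -> b -> Bool
u : d
\v._ : e -> d
\u._ : d -> e -> d
\z._ : c -> d -> e -> d
  unify c -> d -> e -> d ~ Int -> f
  unify c ~ Int
  unify d -> e -> d ~ f
_ _ : d -> e -> d
  unify a -> b -> Bool ~ d -> e -> d
  unify a ~ d
  unify b -> Bool ~ e -> d
  unify b ~ e
  unify Bool ~ d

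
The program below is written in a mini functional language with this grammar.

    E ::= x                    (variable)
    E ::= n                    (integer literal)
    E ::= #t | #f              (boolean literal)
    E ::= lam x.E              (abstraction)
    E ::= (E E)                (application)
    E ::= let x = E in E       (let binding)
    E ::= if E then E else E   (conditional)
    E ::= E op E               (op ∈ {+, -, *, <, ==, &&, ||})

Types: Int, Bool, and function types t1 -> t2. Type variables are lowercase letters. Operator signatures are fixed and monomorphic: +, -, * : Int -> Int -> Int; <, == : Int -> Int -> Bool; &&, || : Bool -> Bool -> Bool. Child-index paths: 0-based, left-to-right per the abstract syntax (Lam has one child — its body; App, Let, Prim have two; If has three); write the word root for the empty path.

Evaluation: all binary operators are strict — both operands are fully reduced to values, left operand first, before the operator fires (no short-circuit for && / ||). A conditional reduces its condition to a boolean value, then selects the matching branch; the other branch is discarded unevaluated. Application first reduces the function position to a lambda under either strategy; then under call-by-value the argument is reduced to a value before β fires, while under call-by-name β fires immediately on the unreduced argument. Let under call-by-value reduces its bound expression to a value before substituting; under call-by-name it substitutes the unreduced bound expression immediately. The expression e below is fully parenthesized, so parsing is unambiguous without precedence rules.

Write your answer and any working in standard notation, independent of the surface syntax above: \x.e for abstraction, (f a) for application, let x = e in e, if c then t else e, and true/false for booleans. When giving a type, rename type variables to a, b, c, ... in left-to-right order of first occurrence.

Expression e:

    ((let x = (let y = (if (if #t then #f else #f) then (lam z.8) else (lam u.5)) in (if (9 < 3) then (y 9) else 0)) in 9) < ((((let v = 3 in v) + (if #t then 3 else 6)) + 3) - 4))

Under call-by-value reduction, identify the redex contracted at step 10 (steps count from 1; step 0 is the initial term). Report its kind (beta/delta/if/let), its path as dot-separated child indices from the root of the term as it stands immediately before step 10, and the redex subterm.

Working:
step 0: ((let x = (let y = (if (if true then false else false) then (\z.8) else (\u.5)) in (if (9 < 3) then (y 9) else 0)) in 9) < ((((let v = 3 in v) + (if true then 3 else 6)) + 3) - 4))
step 1: [if@0.0.0.0] ((let x = (let y = (if false then (\z.8) else (\u.5)) in (if (9 < 3) then (y 9) else 0)) in 9) < ((((let v = 3 in v) + (if true then 3 else 6)) + 3) - 4))
step 2: [if@0.0.0] ((let x = (let y = (\u.5) in (if (9 < 3) then (y 9) else 0)) in 9) < ((((let v = 3 in v) + (if true then 3 else 6)) + 3) - 4))
step 3: [let@0.0] ((let x = (if (9 < 3) then ((\u.5) 9) else 0) in 9) < ((((let v = 3 in v) + (if true then 3 else 6)) + 3) - 4))
step 4: [delta@0.0.0] ((let x = (if false then ((\u.5) 9) else 0) in 9) < ((((let v = 3 in v) + (if true then 3 else 6)) + 3) - 4))
step 5: [if@0.0] ((let x = 0 in 9) < ((((let v = 3 in v) + (if true then 3 else 6)) + 3) - 4))
step 6: [let@0] (9 < ((((let v = 3 in v) + (if true then 3 else 6)) + 3) - 4))
step 7: [let@1.0.0.0] (9 < (((3 + (if true then 3 else 6)) + 3) - 4))
step 8: [if@1.0.0.1] (9 < (((3 + 3) + 3) - 4))
step 9: [delta@1.0.0] (9 < ((6 + 3) - 4))
step 10: [delta@1.0] (9 < (9 - 4))

Answer: delta at 1.0 : (6 + 3)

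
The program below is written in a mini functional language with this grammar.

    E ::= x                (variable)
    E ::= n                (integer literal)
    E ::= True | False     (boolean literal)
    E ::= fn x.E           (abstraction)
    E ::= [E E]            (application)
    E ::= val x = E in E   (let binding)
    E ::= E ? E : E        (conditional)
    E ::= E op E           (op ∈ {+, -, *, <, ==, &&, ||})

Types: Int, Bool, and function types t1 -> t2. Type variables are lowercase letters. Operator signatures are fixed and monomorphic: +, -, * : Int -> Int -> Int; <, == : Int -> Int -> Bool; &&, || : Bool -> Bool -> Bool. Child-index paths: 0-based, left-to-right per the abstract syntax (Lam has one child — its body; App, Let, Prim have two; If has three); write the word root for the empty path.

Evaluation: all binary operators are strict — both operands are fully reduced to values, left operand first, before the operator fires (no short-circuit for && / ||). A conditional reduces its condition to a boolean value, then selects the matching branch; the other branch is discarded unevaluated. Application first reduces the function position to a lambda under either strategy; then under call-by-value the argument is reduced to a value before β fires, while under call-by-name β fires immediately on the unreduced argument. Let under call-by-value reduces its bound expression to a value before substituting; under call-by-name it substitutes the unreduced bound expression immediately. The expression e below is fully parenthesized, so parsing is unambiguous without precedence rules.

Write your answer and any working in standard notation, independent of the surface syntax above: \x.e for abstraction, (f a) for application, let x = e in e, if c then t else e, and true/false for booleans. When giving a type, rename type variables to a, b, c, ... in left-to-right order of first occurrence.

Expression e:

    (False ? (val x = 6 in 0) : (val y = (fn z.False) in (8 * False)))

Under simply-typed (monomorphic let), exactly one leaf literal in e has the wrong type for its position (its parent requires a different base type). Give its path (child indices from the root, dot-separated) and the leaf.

Working:
  unify Bool ~ Bool
let x : Int
\z._ : a -> Bool
let y : a -> Bool
  unify Int ~ Int
  unify Bool ~ Int
  FAIL: mismatch Bool ~ Int

Answer: 2.1.1 : false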